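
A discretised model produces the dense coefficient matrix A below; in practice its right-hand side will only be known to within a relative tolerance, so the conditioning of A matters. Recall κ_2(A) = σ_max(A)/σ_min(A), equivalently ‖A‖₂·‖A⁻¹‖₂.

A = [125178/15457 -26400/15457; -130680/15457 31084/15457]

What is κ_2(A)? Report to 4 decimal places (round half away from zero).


78.0000

form AᵀA = [38937924/284089 -8759520/284089; -8759520/284089 1977616/284089] with trace 24340/169 and determinant 576/169
λ_max, λ_min = (24340/169 ± √592046224/28561)/2 = 144, 4/169
σ_max=√144=12, σ_min=√(4/169)=(2/13) → κ = 78.0000


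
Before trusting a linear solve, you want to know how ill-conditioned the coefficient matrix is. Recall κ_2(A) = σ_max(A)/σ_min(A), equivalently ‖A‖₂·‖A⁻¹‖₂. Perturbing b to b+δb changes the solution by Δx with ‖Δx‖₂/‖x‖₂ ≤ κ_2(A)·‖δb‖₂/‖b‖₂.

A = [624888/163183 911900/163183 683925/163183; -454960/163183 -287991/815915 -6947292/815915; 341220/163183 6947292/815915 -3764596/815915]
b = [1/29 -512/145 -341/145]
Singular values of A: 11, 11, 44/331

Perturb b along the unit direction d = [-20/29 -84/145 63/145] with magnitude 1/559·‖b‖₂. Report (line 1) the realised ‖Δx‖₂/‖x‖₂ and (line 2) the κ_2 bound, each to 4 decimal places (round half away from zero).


0.0076
0.1480

from the listed singular values, σ₁ = 11, σ_n = 44/331
κ_2(A) = 11 / (44/331) = 82.7500
perturbation bound = 82.7500·1/559 = 0.1480
solve Ax = b  →  x = [-6.5949 2.6781 2.4631]
‖b‖ = 4.2426, ‖x‖ = 7.5321
δb = ε·‖b‖·d = [-0.0052 -0.0044 0.0033]; solving A·Δx = δb gives ‖Δx‖ = 0.0571
dividing the unrounded norms, ‖Δx‖/‖x‖ = 0.0076
tightness: 0.0076 against a bound of 0.1480 (unrounded ratio ≈ 0.0512)


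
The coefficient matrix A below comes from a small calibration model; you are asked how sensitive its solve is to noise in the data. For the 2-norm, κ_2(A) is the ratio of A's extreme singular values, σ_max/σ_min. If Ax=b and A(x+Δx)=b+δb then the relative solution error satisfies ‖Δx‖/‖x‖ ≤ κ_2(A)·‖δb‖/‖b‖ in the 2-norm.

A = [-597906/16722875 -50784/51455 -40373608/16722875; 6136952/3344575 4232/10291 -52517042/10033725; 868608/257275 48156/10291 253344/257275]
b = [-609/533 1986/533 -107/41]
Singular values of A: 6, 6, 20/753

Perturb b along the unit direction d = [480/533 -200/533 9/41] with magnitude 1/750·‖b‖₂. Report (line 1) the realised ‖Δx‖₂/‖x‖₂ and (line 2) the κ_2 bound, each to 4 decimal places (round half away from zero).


σ_max = 6, σ_min = 20/753
κ = σ_max/σ_min = 6/(20/753) = 225.9000
worst-case relative error ≤ 225.9000 × 1/750 = 0.3012
solve Ax = b  →  x = [-86.7976 67.5033 -25.8368]
‖b‖ = 4.6904, ‖x‖ = 112.9516
with δb = [0.0056 -0.0023 0.0014], A·Δx = δb → ‖Δx‖ = 0.2355
dividing the unrounded norms, ‖Δx‖/‖x‖ = 0.0021
realised/bound (from unrounded values) ≈ 0.0069

0.0021
0.3012


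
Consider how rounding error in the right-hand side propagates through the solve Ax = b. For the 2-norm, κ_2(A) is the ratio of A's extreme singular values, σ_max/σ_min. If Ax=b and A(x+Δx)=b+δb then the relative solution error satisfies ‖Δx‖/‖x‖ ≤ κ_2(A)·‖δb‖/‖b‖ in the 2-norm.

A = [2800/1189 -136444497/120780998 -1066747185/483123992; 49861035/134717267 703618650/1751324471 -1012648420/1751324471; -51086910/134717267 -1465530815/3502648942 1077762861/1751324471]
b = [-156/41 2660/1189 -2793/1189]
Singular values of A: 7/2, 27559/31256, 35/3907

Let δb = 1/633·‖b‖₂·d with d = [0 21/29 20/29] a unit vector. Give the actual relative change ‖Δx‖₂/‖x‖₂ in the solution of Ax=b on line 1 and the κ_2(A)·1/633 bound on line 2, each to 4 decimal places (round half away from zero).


σ_max = 7/2, σ_min = 35/3907
κ_2(A) = (7/2) / (35/3907) = 390.7000
worst-case relative error ≤ 390.7000 × 1/633 = 0.6172
solve Ax = b  →  x = [-0.5911 4.4264 -1.1719]
‖b‖₂ = 5.0000 and ‖x‖₂ = 4.6169
with δb = [0.0000 0.0057 0.0054], A·Δx = δb → ‖Δx‖ = 0.8817
dividing the unrounded norms, ‖Δx‖/‖x‖ = 0.1910
so the bound overstates the realised error by a factor of ≈ 3.2318 (computed from the unrounded values)

0.1910
0.6172


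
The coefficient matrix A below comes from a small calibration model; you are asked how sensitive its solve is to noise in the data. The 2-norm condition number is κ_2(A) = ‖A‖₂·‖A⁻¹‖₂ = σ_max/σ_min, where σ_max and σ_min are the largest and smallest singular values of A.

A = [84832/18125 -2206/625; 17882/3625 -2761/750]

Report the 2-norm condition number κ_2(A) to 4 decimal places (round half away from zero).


M = AᵀA = [18062564/390625 -40640369/1171875; -40640369/1171875 365769721/14062500]. tr(M)=40640881/562500, det(M)=4624/140625
solving λ² − 40640881/562500·λ + 4624/140625 = 0 gives λ = 289/4, 64/140625
κ_2(A) = √(λ_max/λ_min) = √((289/4) / (64/140625)) = 398.4375

398.4375


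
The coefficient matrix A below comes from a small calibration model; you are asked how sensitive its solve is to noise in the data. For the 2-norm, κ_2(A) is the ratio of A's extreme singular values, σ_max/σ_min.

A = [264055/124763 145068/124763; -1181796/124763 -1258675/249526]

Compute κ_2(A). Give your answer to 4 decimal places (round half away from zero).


358.0000

AᵀA = [51312833/544697 27366570/544697; 27366570/544697 58384073/2178788]; tr = 15507965/128164, det = 14641/128164
char-poly roots: 121 and 121/128164
κ = σ_max/σ_min = 11/(11/358) = 358.0000


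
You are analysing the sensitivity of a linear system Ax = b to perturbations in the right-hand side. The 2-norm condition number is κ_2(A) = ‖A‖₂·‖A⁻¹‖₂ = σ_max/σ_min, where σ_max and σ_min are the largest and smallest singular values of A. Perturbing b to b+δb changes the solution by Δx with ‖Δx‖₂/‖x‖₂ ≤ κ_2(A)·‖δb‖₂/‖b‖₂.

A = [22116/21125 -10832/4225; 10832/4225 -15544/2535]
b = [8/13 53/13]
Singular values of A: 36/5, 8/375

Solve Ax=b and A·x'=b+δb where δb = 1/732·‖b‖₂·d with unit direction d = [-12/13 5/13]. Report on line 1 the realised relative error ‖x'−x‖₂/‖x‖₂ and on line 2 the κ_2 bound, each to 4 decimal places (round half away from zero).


0.0056
0.4611

from the listed singular values, σ₁ = 36/5, σ_n = 8/375
κ = σ_max/σ_min = (36/5)/(8/375) = 337.5000
worst-case relative error ≤ 337.5000 × 1/732 = 0.4611
solve Ax = b  →  x = [43.4829 17.5160]
2-norm of b is 4.1231; of x, 46.8783
with δb = [-0.0052 0.0022], A·Δx = δb → ‖Δx‖ = 0.2640
realised ‖Δx‖/‖x‖ = 0.0056
tightness: 0.0056 against a bound of 0.4611 (unrounded ratio ≈ 0.0122)


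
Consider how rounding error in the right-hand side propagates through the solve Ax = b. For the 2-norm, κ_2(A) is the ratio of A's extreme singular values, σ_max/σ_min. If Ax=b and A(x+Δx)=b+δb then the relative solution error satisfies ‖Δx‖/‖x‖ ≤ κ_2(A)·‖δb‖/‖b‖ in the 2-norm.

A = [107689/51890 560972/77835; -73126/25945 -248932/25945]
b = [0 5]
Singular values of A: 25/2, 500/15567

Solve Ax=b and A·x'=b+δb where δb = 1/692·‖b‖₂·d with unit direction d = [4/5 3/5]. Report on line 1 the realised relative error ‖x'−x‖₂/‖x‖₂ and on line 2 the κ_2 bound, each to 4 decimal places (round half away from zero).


σ_max = 25/2, σ_min = 500/15567
κ_2(A) = (25/2) / (500/15567) = 389.1750
worst-case relative error ≤ 389.1750 × 1/692 = 0.5624
solve Ax = b  →  x = [-89.7555 25.8454]
‖b‖₂ = 5.0000 and ‖x‖₂ = 93.4025
with δb = [0.0058 0.0043], A·Δx = δb → ‖Δx‖ = 0.2250
realised ‖Δx‖/‖x‖ = 0.0024
so the bound overstates the realised error by a factor of ≈ 233.5064 (computed from the unrounded values)

0.0024
0.5624


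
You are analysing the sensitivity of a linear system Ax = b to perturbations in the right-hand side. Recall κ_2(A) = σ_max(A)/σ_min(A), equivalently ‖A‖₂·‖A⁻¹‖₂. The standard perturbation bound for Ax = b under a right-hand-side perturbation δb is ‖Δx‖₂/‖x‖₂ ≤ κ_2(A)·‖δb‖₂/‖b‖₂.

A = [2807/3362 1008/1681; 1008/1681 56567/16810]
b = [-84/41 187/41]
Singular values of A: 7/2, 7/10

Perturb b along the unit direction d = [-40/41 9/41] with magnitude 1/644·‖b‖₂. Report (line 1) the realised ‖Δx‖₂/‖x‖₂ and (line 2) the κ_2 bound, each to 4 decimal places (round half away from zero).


largest singular value 7/2, smallest 7/10
κ = σ_max/σ_min = (7/2)/(7/10) = 5.0000
perturbation bound = 5.0000·1/644 = 0.0078
solve Ax = b  →  x = [-3.9303 2.0557]
‖b‖₂ = 5.0000 and ‖x‖₂ = 4.4355
with δb = [-0.0076 0.0017], A·Δx = δb → ‖Δx‖ = 0.0111
relative error = 0.0025
realised/bound (from unrounded values) ≈ 0.3221

0.0025
0.0078


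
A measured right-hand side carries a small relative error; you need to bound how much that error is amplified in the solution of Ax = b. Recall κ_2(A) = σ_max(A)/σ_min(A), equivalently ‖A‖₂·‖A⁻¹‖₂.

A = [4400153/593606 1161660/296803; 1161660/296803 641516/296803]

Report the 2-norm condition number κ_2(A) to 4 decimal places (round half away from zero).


128.3750

AᵀA = [85671841681/1219266724 11422021950/304816681; 11422021950/304816681 6093414304/304816681]; tr = 380780273/4218916, det = 521284/1054729
char-poly roots: 361/4 and 5776/1054729
κ_2(A) = √(λ_max/λ_min) = √((361/4) / (5776/1054729)) = 128.3750


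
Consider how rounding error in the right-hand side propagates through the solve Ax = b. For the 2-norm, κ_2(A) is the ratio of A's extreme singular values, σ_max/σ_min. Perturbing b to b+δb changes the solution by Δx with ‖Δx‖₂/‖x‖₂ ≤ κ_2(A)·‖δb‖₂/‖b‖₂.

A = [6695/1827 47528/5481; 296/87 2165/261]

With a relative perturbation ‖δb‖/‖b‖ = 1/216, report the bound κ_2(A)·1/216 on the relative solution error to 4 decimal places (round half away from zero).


0.8750

AᵀA = [99241/3969 714400/11907; 714400/11907 5143849/35721]; tr = 6037018/35721, det = 28561/35721
λ_max, λ_min = (6037018/35721 ± √36441505422400/1275989841)/2 = 169, 169/35721
κ = σ_max/σ_min = 13/(13/189) = 189.0000
perturbation bound = 189.0000·1/216 = 0.8750


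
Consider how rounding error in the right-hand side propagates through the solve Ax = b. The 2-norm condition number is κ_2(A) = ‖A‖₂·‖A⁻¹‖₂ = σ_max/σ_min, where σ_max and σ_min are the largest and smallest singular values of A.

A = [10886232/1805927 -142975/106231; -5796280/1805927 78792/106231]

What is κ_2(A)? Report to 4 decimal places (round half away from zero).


form AᵀA = [12837109376/275244521 -2888320680/275244521; -2888320680/275244521 650000729/275244521] with trace 328953905/6713281 and determinant 153664/6713281
solving λ² − 328953905/6713281·λ + 153664/6713281 = 0 gives λ = 49, 3136/6713281
so κ_2 = √(49 / (3136/6713281)) = 323.8750

323.8750


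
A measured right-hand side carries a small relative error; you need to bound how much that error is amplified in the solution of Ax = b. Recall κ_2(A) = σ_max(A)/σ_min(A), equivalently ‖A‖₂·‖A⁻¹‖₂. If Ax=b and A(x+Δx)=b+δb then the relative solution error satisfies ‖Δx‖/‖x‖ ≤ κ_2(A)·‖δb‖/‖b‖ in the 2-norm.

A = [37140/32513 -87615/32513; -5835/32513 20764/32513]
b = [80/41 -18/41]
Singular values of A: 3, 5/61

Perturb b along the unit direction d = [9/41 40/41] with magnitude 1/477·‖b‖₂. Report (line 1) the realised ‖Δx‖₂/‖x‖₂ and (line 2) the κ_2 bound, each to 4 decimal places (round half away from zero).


0.0767
0.0767

from the listed singular values, σ₁ = 3, σ_n = 5/61
κ = σ_max/σ_min = 3/(5/61) = 36.6000
perturbation bound = 36.6000·1/477 = 0.0767
solve Ax = b  →  x = [0.2564 -0.6154]
2-norm of b is 2.0000; of x, 0.6667
Δx = A⁻¹·δb where δb = 1/477·2.0000·d; ‖Δx‖ = 0.0512
realised ‖Δx‖/‖x‖ = 0.0767
so the bound is sharp here: realised error equals the bound


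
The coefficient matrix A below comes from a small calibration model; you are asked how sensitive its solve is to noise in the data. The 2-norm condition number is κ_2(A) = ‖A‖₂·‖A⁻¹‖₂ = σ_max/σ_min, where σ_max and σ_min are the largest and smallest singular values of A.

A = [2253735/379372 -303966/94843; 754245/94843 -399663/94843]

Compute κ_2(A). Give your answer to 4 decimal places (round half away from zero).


278.9500

AᵀA = [834205280625/8466065552 -55612767375/1058258194; -55612767375/1058258194 14830931925/529129097]; tr = 63029423025/498003856, det = 102515625/498003856
eigenvalues of AᵀA: λ = (tr ± √(tr²−4·det))/2 = 2025/16, 50625/31125241
κ = σ_max/σ_min = (45/4)/(225/5579) = 278.9500


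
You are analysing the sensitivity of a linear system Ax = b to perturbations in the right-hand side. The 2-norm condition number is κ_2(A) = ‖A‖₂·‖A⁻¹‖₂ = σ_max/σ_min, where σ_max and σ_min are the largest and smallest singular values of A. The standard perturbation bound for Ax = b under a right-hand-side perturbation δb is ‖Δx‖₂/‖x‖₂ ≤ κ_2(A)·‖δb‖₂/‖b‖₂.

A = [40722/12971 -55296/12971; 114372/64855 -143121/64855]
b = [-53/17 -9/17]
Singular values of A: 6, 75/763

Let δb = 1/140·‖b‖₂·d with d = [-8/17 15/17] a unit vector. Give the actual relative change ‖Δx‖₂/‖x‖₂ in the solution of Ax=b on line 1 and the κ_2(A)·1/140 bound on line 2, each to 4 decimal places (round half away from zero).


from the listed singular values, σ₁ = 6, σ_n = 75/763
condition number: 6 ÷ (75/763) = 61.0400
perturbation bound = 61.0400·1/140 = 0.4360
solve Ax = b  →  x = [7.8387 6.5040]
2-norm of b is 3.1623; of x, 10.1856
Δx = A⁻¹·δb where δb = 1/140·3.1623·d; ‖Δx‖ = 0.2298
dividing the unrounded norms, ‖Δx‖/‖x‖ = 0.0226
tightness: 0.0226 against a bound of 0.4360 (unrounded ratio ≈ 0.0517)

0.0226
0.4360


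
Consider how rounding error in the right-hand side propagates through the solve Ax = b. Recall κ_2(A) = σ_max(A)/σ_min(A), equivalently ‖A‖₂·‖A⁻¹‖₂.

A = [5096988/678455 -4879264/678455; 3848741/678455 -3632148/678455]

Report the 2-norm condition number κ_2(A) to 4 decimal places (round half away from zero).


292.4375

M = AᵀA = [1631683758289/18412047481 -1553949879300/18412047481; -1553949879300/18412047481 1479988651024/18412047481]. tr(M)=3699967193/21893041, det(M)=7311616/21893041
solving λ² − 3699967193/21893041·λ + 7311616/21893041 = 0 gives λ = 169, 43264/21893041
so κ_2 = √(169 / (43264/21893041)) = 292.4375


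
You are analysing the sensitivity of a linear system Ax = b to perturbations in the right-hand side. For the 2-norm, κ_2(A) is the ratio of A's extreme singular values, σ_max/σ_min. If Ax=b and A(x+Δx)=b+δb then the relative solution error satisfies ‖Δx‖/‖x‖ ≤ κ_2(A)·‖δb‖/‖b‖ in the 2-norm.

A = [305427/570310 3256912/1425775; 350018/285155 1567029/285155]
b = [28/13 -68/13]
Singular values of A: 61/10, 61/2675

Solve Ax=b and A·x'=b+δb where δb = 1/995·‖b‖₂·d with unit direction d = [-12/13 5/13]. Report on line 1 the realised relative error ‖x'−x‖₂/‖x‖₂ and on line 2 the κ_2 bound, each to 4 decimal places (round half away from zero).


σ_max = 61/10, σ_min = 61/2675
κ_2(A) = (61/10) / (61/2675) = 267.5000
perturbation bound = 267.5000·1/995 = 0.2688
solve Ax = b  →  x = [170.9876 -39.1443]
2-norm of b is 5.6569; of x, 175.4111
δb = ε·‖b‖·d = [-0.0052 0.0022]; solving A·Δx = δb gives ‖Δx‖ = 0.2493
relative error = 0.0014
so the bound overstates the realised error by a factor of ≈ 189.1524 (computed from the unrounded values)

0.0014
0.2688


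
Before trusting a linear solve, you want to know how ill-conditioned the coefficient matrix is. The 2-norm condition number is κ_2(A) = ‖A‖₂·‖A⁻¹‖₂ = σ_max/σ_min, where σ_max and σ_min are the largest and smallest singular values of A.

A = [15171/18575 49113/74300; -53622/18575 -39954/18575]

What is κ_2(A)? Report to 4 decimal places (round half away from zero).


AᵀA = [4968765/552049 14903595/2208196; 14903595/2208196 44725185/8832784]; tr = 124225425/8832784, det = 50625/2208196
solving λ² − 124225425/8832784·λ + 50625/2208196 = 0 gives λ = 225/16, 900/552049
σ_max=√(225/16)=(15/4), σ_min=√(900/552049)=(30/743) → κ = 92.8750

92.8750


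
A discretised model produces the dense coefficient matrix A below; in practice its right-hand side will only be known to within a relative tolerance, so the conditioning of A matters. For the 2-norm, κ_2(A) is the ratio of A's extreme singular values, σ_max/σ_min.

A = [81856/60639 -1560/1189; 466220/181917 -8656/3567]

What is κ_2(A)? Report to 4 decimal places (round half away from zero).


M = AᵀA = [960777616/114511401 -304991680/38170467; -304991680/38170467 96828736/12723489]. tr(M)=2178640/136161, det(M)=1024/136161
λ_max, λ_min = (2178640/136161 ± √4745914534144/18539817921)/2 = 16, 64/136161
κ = σ_max/σ_min = 4/(8/369) = 184.5000

184.5000


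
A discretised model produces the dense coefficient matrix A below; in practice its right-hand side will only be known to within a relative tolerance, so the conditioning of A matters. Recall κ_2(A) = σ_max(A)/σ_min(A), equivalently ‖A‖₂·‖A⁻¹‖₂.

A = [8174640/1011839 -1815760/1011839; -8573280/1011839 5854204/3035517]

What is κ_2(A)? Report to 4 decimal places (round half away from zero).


382.9500

AᵀA = [166855968000/1217381881 -37542323840/1217381881; -37542323840/1217381881 76033964176/10956436929]; tr = 938570896/6517809, det = 102400/724201
eigenvalues of AᵀA: λ = (tr ± √(tr²−4·det))/2 = 144, 6400/6517809
κ_2(A) = √(λ_max/λ_min) = √(144 / (6400/6517809)) = 382.9500


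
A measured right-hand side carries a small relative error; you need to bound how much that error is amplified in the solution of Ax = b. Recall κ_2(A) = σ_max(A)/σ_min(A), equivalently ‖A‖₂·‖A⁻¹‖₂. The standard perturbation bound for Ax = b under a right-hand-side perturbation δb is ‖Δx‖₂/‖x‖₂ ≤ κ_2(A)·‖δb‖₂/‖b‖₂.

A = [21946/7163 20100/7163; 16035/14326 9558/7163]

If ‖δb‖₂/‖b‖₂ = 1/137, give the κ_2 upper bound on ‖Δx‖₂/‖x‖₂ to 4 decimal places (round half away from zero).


0.1560

M = AᵀA = [12920881/1214404 3063585/303601; 3063585/303601 2931156/303601]. tr(M)=29305/1444, det(M)=324/361
solving λ² − 29305/1444·λ + 324/361 = 0 gives λ = 81/4, 16/361
so κ_2 = √((81/4) / (16/361)) = 21.3750
bound on ‖Δx‖/‖x‖: κ·ε = 21.3750·1/137 = 0.1560


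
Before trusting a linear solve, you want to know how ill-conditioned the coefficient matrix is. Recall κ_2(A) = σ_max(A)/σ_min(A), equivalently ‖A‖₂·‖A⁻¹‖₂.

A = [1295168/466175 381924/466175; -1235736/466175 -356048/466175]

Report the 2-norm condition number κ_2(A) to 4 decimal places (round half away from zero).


321.5000

form AᵀA = [762069824/51681125 222268032/51681125; 222268032/51681125 64836176/51681125] with trace 6615248/413449 and determinant 1024/413449
eigenvalues of AᵀA: λ = (tr ± √(tr²−4·det))/2 = 16, 64/413449
κ_2(A) = √(λ_max/λ_min) = √(16 / (64/413449)) = 321.5000


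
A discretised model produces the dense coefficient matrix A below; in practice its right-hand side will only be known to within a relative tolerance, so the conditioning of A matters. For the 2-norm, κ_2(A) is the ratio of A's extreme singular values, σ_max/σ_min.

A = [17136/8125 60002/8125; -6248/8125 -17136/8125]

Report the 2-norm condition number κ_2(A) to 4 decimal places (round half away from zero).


form AᵀA = [532288/105625 1816416/105625; 1816416/105625 6230212/105625] with trace 10820/169 and determinant 256/169
char-poly roots: 64 and 4/169
κ_2(A) = √(λ_max/λ_min) = √(64 / (4/169)) = 52.0000

52.0000


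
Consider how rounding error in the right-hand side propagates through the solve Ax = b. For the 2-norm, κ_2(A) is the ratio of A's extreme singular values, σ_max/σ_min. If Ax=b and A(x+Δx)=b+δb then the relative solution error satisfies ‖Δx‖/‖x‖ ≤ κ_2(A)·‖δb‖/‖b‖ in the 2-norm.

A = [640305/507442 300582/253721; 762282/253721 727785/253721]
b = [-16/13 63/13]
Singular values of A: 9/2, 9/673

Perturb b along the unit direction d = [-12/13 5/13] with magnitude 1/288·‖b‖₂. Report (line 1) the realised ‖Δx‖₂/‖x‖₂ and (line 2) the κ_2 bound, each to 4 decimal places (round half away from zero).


0.0058
1.1684

largest singular value 9/2, smallest 9/673
condition number: (9/2) ÷ (9/673) = 336.5000
bound on ‖Δx‖/‖x‖: κ·ε = 336.5000·1/288 = 1.1684
solve Ax = b  →  x = [-154.0690 163.0613]
‖b‖₂ = 5.0000 and ‖x‖₂ = 224.3351
with δb = [-0.0160 0.0067], A·Δx = δb → ‖Δx‖ = 1.2982
realised ‖Δx‖/‖x‖ = 0.0058
so the bound overstates the realised error by a factor of ≈ 201.9016 (computed from the unrounded values)


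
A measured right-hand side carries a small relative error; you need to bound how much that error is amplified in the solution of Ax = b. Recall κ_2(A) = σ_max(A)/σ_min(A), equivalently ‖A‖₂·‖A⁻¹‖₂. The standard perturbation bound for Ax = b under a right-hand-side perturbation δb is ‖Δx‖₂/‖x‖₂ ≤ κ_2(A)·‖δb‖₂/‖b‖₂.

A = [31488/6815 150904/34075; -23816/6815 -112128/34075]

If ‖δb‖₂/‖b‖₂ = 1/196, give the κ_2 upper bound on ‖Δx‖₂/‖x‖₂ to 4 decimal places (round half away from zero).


AᵀA = [62347840/1857769 296884224/9288845; 296884224/9288845 1413788224/46444225]; tr = 3534464/55225, det = 4096/55225
λ_max, λ_min = (3534464/55225 ± √12491530960896/3049800625)/2 = 64, 64/55225
κ = σ_max/σ_min = 8/(8/235) = 235.0000
worst-case relative error ≤ 235.0000 × 1/196 = 1.1990

1.1990


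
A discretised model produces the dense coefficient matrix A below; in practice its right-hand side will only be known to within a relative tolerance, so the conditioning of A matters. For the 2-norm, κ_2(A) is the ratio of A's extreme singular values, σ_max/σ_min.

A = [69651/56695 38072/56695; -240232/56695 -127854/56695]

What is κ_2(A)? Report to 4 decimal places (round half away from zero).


333.5000

M = AᵀA = [2502507025/128572921 1334655000/128572921; 1334655000/128572921 711844900/128572921]. tr(M)=11122325/444889, det(M)=2500/444889
char-poly roots: 25 and 100/444889
κ_2(A) = √(λ_max/λ_min) = √(25 / (100/444889)) = 333.5000


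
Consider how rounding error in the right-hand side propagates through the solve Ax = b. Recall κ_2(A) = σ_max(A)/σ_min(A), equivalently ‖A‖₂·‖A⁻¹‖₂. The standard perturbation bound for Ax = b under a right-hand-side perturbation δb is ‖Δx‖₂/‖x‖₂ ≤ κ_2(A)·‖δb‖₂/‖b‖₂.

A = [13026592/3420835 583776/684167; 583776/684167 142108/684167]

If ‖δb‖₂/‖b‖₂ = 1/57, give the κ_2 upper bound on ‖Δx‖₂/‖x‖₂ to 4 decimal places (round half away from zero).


4.4627

form AᵀA = [106015442944/6961399225 4770617472/1392279845; 4770617472/1392279845 214746640/278455969] with trace 66260624/4141225 and determinant 16384/4141225
λ_max, λ_min = (66260624/4141225 ± √4390198893547776/17149744500625)/2 = 16, 1024/4141225
κ_2(A) = √(λ_max/λ_min) = √(16 / (1024/4141225)) = 254.3750
bound on ‖Δx‖/‖x‖: κ·ε = 254.3750·1/57 = 4.4627


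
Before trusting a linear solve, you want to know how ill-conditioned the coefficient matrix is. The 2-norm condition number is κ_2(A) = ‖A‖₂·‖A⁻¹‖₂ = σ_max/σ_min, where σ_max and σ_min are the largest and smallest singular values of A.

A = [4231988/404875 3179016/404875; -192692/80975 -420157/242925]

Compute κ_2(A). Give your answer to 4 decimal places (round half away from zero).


form AᵀA = [11206411424/97515625 25213976804/292546875; 25213976804/292546875 56733243409/877640625] with trace 6303637849/35105625 and determinant 322417936/877640625
λ_max, λ_min = (6303637849/35105625 ± √39734039142040628401/1232404906640625)/2 = 4489/25, 71824/35105625
so κ_2 = √((4489/25) / (71824/35105625)) = 296.2500

296.2500


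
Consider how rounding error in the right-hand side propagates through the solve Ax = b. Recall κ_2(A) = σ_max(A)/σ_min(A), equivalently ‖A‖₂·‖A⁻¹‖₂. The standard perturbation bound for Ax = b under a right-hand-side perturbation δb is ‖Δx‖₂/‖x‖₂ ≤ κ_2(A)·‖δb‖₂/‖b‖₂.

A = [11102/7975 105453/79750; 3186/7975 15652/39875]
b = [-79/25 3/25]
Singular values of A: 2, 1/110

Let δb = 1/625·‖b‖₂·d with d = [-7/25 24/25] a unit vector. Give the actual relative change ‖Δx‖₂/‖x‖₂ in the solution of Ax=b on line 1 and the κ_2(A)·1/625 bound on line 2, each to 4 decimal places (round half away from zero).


from the listed singular values, σ₁ = 2, σ_n = 1/110
κ_2(A) = 2 / (1/110) = 220.0000
bound on ‖Δx‖/‖x‖: κ·ε = 220.0000·1/625 = 0.3520
solve Ax = b  →  x = [-76.9483 78.6207]
‖b‖₂ = 3.1623 and ‖x‖₂ = 110.0102
with δb = [-0.0014 0.0049], A·Δx = δb → ‖Δx‖ = 0.5566
realised ‖Δx‖/‖x‖ = 0.0051
so the bound overstates the realised error by a factor of ≈ 69.5766 (computed from the unrounded values)

0.0051
0.3520


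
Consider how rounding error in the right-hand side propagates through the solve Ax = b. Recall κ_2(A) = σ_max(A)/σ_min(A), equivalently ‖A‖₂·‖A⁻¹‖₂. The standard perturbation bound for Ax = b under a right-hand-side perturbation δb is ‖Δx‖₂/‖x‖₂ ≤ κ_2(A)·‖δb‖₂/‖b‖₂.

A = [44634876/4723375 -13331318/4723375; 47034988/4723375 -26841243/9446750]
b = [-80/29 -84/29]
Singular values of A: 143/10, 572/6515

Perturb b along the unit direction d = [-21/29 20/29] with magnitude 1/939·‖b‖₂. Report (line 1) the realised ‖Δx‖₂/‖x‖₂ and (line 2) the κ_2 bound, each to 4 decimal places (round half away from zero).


0.1735
0.1735

from the listed singular values, σ₁ = 143/10, σ_n = 572/6515
κ = σ_max/σ_min = (143/10)/(572/6515) = 162.8750
κ_2(A)·‖δb‖/‖b‖ = 0.1735
solve Ax = b  →  x = [-0.2685 0.0783]
2-norm of b is 4.0000; of x, 0.2797
re-solving with b+δb shifts x by Δx of norm 0.0485
relative error = 0.1735
so the bound is sharp here: realised error equals the bound


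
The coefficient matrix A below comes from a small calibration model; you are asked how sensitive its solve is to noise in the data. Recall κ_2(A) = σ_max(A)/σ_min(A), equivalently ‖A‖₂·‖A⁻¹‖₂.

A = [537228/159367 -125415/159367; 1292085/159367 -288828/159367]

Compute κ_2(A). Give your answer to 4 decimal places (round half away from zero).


M = AᵀA = [11586376161/150283081 -2606904000/150283081; -2606904000/150283081 586689561/150283081]. tr(M)=7241562/89401, det(M)=6561/89401
λ_max, λ_min = (7241562/89401 ± √52437873960000/7992538801)/2 = 81, 81/89401
κ_2(A) = √(λ_max/λ_min) = √(81 / (81/89401)) = 299.0000

299.0000


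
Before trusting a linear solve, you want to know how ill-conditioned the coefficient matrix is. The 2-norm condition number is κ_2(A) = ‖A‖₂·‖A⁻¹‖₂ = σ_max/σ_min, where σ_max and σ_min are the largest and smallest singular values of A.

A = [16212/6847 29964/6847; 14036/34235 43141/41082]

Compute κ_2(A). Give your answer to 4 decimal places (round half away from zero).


form AᵀA = [4026016/697225 4514818/418335; 4514818/418335 20335177/1004004] with trace 653316001/25100100 and determinant 334084/697225
eigenvalues of AᵀA: λ = (tr ± √(tr²−4·det))/2 = 2601/100, 4624/251001
κ = σ_max/σ_min = (51/10)/(68/501) = 37.5750

37.5750


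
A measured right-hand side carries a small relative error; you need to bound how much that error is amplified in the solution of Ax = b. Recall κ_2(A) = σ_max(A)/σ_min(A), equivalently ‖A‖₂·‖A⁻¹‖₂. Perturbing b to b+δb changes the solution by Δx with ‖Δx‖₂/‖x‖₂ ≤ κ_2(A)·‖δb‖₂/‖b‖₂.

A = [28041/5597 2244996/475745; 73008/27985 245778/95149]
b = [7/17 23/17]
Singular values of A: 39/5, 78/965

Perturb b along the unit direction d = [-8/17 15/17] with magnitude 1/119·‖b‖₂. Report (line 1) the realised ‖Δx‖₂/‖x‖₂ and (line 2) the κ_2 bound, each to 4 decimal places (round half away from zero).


from the listed singular values, σ₁ = 39/5, σ_n = 78/965
condition number: (39/5) ÷ (78/965) = 96.5000
bound on ‖Δx‖/‖x‖: κ·ε = 96.5000·1/119 = 0.8109
solve Ax = b  →  x = [-8.4394 9.0473]
‖b‖ = 1.4142, ‖x‖ = 12.3725
δb = ε·‖b‖·d = [-0.0056 0.0105]; solving A·Δx = δb gives ‖Δx‖ = 0.1470
realised ‖Δx‖/‖x‖ = 0.0119
so the bound overstates the realised error by a factor of ≈ 68.2395 (computed from the unrounded values)

0.0119
0.8109


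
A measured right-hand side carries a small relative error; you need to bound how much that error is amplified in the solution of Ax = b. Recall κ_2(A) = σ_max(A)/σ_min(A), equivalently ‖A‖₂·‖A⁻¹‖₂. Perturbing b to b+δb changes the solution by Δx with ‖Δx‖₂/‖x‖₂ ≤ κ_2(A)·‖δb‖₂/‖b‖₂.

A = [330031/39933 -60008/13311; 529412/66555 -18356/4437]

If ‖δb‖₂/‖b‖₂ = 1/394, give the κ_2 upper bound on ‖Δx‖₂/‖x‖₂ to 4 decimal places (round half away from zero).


0.2570

M = AᵀA = [6237223681/47403225 -221740168/3160215; -221740168/3160215 7887568/210681]. tr(M)=27722929/164025, det(M)=456976/164025
eigenvalues of AᵀA: λ = (tr ± √(tr²−4·det))/2 = 169, 2704/164025
κ_2(A) = √(λ_max/λ_min) = √(169 / (2704/164025)) = 101.2500
perturbation bound = 101.2500·1/394 = 0.2570


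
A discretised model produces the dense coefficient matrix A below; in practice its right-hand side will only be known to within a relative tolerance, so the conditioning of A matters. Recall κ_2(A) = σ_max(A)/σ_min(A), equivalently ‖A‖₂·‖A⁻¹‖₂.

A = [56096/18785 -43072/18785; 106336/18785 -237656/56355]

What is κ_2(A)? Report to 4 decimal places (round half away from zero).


M = AᵀA = [50014208/1221025 -112525568/3663075; -112525568/3663075 253208128/10989225]. tr(M)=28133440/439569, det(M)=65536/439569
solving λ² − 28133440/439569·λ + 65536/439569 = 0 gives λ = 64, 1024/439569
κ_2(A) = √(λ_max/λ_min) = √(64 / (1024/439569)) = 165.7500

165.7500


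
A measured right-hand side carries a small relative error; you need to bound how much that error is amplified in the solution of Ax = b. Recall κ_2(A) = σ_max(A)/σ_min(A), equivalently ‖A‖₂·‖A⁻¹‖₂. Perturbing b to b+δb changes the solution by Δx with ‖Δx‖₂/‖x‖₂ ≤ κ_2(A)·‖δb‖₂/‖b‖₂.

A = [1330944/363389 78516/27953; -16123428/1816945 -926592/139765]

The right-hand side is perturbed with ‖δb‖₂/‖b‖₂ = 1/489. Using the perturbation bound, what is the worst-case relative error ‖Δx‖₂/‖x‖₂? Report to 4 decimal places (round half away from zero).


form AᵀA = [1800297211536/19534255225 1350180721152/19534255225; 1350180721152/19534255225 1012691790864/19534255225] with trace 112519560096/781370209 and determinant 324000000/781370209
char-poly roots: 144 and 2250000/781370209
so κ_2 = √(144 / (2250000/781370209)) = 223.6240
worst-case relative error ≤ 223.6240 × 1/489 = 0.4573

0.4573


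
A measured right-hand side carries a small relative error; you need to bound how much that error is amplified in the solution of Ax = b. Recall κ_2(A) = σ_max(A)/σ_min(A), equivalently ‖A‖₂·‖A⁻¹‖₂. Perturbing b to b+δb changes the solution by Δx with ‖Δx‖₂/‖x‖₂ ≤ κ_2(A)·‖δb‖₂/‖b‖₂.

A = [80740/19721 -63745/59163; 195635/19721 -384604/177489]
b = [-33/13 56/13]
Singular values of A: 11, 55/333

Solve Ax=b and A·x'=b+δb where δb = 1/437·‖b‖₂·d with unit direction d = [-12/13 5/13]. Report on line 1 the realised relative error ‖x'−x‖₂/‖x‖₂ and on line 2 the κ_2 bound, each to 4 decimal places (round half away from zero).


σ_max = 11, σ_min = 55/333
condition number: 11 ÷ (55/333) = 66.6000
bound on ‖Δx‖/‖x‖: κ·ε = 66.6000·1/437 = 0.1524
solve Ax = b  →  x = [5.5823 23.5676]
‖b‖ = 5.0000, ‖x‖ = 24.2197
re-solving with b+δb shifts x by Δx of norm 0.0693
dividing the unrounded norms, ‖Δx‖/‖x‖ = 0.0029
realised/bound (from unrounded values) ≈ 0.0188

0.0029
0.1524


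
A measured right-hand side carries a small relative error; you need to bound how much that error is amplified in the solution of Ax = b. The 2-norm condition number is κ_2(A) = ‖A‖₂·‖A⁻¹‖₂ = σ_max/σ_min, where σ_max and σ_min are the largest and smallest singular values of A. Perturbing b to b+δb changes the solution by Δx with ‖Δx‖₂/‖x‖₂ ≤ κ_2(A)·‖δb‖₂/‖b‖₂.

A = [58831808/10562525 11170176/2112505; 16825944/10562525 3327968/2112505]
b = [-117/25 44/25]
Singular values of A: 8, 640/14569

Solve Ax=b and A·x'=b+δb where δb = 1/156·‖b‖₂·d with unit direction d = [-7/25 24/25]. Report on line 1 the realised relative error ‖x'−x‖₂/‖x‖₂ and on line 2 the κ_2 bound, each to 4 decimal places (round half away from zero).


largest singular value 8, smallest 640/14569
κ = σ_max/σ_min = 8/(640/14569) = 182.1125
perturbation bound = 182.1125·1/156 = 1.1674
solve Ax = b  →  x = [-47.4601 49.1081]
2-norm of b is 5.0000; of x, 68.2940
Δx = A⁻¹·δb where δb = 1/156·5.0000·d; ‖Δx‖ = 0.7296
realised ‖Δx‖/‖x‖ = 0.0107
realised/bound (from unrounded values) ≈ 0.0092

0.0107
1.1674


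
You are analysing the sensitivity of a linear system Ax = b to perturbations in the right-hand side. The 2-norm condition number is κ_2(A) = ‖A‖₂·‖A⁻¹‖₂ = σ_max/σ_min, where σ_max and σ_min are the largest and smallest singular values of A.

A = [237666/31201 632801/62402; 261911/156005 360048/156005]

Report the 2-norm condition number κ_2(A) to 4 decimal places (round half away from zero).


304.4000

form AᵀA = [880859941/14478025 1174444713/14478025; 1174444713/14478025 6263810761/57912100] with trace 391490021/2316484 and determinant 714025/2316484
λ_max, λ_min = (391490021/2316484 ± √153257820432628041/5366098122256)/2 = 169, 4225/2316484
so κ_2 = √(169 / (4225/2316484)) = 304.4000


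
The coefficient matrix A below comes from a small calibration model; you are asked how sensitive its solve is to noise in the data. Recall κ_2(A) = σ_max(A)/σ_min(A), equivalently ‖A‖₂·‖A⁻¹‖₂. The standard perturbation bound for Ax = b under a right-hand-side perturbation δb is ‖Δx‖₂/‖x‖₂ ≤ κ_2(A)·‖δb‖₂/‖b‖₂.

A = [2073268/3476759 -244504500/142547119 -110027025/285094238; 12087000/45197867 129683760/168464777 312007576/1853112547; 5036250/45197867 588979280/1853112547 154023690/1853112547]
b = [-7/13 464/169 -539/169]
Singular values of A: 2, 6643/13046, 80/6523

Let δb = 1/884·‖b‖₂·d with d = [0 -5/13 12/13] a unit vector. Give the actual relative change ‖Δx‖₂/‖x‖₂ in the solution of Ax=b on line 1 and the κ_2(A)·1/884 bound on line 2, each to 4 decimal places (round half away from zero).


0.0012
0.1845

largest singular value 2, smallest 80/6523
κ = σ_max/σ_min = 2/(80/6523) = 163.0750
worst-case relative error ≤ 163.0750 × 1/884 = 0.1845
solve Ax = b  →  x = [1.8062 72.4904 -317.9934]
‖b‖ = 4.2426, ‖x‖ = 326.1563
with δb = [0.0000 -0.0018 0.0044], A·Δx = δb → ‖Δx‖ = 0.3913
realised ‖Δx‖/‖x‖ = 0.0012
so the bound overstates the realised error by a factor of ≈ 153.7516 (computed from the unrounded values)


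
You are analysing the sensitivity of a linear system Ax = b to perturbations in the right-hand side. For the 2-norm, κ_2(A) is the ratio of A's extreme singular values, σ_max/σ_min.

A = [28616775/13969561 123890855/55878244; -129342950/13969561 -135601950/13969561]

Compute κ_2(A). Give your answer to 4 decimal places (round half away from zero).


293.7250

form AᵀA = [10439332853125/116090799841 43844129492625/464363199364; 43844129492625/464363199364 184149414309025/1857452797456] with trace 417572818025/2208624016 and determinant 228765625/552156004
λ_max, λ_min = (417572818025/2208624016 ± √174358974237285200900625/4878020044051968256)/2 = 3025/16, 302500/138039001
κ_2(A) = √(λ_max/λ_min) = √((3025/16) / (302500/138039001)) = 293.7250


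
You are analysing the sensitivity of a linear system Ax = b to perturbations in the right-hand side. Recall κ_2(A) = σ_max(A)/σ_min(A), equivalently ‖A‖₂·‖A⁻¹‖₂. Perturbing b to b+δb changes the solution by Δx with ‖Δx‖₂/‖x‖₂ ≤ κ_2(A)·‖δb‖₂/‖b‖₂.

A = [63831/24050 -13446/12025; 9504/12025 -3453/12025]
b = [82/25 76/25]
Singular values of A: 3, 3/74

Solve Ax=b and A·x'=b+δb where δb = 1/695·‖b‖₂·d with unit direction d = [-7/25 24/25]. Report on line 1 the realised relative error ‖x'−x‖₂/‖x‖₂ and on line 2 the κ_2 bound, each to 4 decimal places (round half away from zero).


σ_max = 3, σ_min = 3/74
condition number: 3 ÷ (3/74) = 74.0000
worst-case relative error ≤ 74.0000 × 1/695 = 0.1065
solve Ax = b  →  x = [20.2051 45.0256]
‖b‖ = 4.4721, ‖x‖ = 49.3513
Δx = A⁻¹·δb where δb = 1/695·4.4721·d; ‖Δx‖ = 0.1587
realised ‖Δx‖/‖x‖ = 0.0032
tightness: 0.0032 against a bound of 0.1065 (unrounded ratio ≈ 0.0302)

0.0032
0.1065


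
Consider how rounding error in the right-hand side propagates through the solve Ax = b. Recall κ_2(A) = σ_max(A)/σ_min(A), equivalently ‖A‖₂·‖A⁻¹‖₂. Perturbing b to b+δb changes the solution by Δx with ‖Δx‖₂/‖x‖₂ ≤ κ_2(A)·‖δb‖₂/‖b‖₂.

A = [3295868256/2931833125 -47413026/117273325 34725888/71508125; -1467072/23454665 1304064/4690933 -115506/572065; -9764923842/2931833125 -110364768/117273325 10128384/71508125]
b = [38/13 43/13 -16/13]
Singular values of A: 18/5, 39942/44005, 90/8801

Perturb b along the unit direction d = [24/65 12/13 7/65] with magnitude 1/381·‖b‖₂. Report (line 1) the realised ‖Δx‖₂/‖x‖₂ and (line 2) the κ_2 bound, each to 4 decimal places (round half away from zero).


σ_max = 18/5, σ_min = 90/8801
κ_2(A) = (18/5) / (90/8801) = 352.0400
bound on ‖Δx‖/‖x‖: κ·ε = 352.0400·1/381 = 0.9240
solve Ax = b  →  x = [-50.7826 228.2312 313.5855]
‖b‖₂ = 4.5826 and ‖x‖₂ = 391.1575
δb = ε·‖b‖·d = [0.0044 0.0111 0.0013]; solving A·Δx = δb gives ‖Δx‖ = 1.1762
dividing the unrounded norms, ‖Δx‖/‖x‖ = 0.0030
tightness: 0.0030 against a bound of 0.9240 (unrounded ratio ≈ 0.0033)

0.0030
0.9240


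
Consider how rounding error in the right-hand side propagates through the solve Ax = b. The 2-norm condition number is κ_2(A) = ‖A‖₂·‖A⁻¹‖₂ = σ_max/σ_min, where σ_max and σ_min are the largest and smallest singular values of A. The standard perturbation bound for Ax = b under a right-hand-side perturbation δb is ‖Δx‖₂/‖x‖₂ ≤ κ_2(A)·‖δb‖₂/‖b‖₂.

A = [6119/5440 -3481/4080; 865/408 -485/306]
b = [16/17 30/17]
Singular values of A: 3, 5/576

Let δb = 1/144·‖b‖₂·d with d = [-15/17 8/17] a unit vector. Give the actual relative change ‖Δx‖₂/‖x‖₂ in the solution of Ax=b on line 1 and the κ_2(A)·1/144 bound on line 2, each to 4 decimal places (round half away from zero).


2.4000
2.4000

σ_max = 3, σ_min = 5/576
κ = σ_max/σ_min = 3/(5/576) = 345.6000
κ_2(A)·‖δb‖/‖b‖ = 2.4000
solve Ax = b  →  x = [0.5333 -0.4000]
‖b‖₂ = 2.0000 and ‖x‖₂ = 0.6667
Δx = A⁻¹·δb where δb = 1/144·2.0000·d; ‖Δx‖ = 1.6000
realised ‖Δx‖/‖x‖ = 2.4000
so the bound is sharp here: realised error equals the bound
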